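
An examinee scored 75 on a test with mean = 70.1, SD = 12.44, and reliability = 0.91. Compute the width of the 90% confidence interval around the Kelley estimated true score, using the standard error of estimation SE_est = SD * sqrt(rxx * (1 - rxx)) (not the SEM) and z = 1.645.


True score estimate = 0.91*75 + 0.09*70.1 = 74.559
SE_est = SD * sqrt(rxx * (1 - rxx)) = 12.44 * sqrt(0.91 * 0.09) = 12.44 * sqrt(0.0819) = 3.560101
CI = T_est +/- z * SE_est, so width = 2 * z * SE_est = 2 * 1.645 * 3.560101
Width = 11.7127

11.7127


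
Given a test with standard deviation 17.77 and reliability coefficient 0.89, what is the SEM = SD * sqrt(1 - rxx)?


SEM = SD * sqrt(1 - rxx)
SEM = 17.77 * sqrt(1 - 0.89)
SEM = 17.77 * sqrt(0.11) = 17.77 * 0.331662
SEM = 5.8936

5.8936


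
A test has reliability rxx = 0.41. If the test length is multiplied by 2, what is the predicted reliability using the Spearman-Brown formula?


r_new = (n * rxx) / (1 + (n-1) * rxx)
r_new = (2 * 0.41) / (1 + 1 * 0.41)
r_new = 0.82 / 1.41
r_new = 0.5816

0.5816


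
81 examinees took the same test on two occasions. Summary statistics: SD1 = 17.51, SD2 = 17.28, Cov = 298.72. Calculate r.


r = cov(X,Y) / (SD_X * SD_Y)
r = 298.72 / (17.51 * 17.28)
r = 298.72 / 302.5728
r = 0.9873

0.9873


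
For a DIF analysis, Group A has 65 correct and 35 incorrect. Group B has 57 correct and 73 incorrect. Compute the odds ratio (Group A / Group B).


Odds_A = 65/35 = 1.8571
Odds_B = 57/73 = 0.7808
OR = Odds_A / Odds_B = 1.8571 / 0.7808
Exactly, OR = (65 * 73) / (35 * 57) = 4745 / 1995
OR = 2.3784

2.3784


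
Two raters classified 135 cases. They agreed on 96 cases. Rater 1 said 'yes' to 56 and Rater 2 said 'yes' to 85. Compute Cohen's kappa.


P_o = 96/135 = 0.711111
P_e = (56*85 + 79*50) / 18225 = 0.477915
kappa = (P_o - P_e) / (1 - P_e)
kappa = (0.711111 - 0.477915) / (1 - 0.477915)
kappa = 0.4467

0.4467


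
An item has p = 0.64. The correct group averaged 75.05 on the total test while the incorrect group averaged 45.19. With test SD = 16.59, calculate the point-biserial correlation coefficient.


q = 1 - p = 0.36
rpb = ((M1 - M0) / SD) * sqrt(p * q)
rpb = ((75.05 - 45.19) / 16.59) * sqrt(0.64 * 0.36)
rpb = 0.8639

0.8639


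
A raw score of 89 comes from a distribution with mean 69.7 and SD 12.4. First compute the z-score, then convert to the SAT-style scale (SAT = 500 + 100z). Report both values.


z = (X - mean) / SD = (89 - 69.7) / 12.4
z = 19.3 / 12.4
z = 1.5565
SAT-scale = SAT = 500 + 100z
Carry z at full precision (z = 19.3 / 12.4) into the conversion:
SAT-scale = 500 + 100 * (19.3 / 12.4) = 500 + 1930 / 12.4
SAT-scale = 500 + 155.6452
SAT-scale = 655.6452

655.6452


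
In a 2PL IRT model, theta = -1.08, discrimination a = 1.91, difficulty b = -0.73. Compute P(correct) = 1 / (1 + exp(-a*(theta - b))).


a*(theta - b) = 1.91 * (-1.08 - -0.73) = -0.6685
exp(--0.6685) = 1.9513
P = 1 / (1 + 1.9513)
P = 0.3388

0.3388


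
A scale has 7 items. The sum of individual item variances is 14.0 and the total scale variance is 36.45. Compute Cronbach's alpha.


alpha = (k/(k-1)) * (1 - sum(si^2)/s_total^2)
= (7/6) * (1 - 14.0/36.45)
alpha = 0.7186

0.7186


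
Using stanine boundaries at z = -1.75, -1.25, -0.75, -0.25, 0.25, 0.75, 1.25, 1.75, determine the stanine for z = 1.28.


Stanine boundaries: [-1.75, -1.25, -0.75, -0.25, 0.25, 0.75, 1.25, 1.75]
z = 1.28
Check each boundary:
  z >= -1.75 -> could be stanine 2
  z >= -1.25 -> could be stanine 3
  z >= -0.75 -> could be stanine 4
  z >= -0.25 -> could be stanine 5
  z >= 0.25 -> could be stanine 6
  z >= 0.75 -> could be stanine 7
  z >= 1.25 -> could be stanine 8
  z < 1.75
Highest qualifying boundary gives stanine = 8

8


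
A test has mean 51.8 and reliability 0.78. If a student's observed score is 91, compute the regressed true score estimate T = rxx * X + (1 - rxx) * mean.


T_est = rxx * X + (1 - rxx) * mean
T_est = 0.78 * 91 + 0.22 * 51.8
T_est = 70.98 + 11.396
T_est = 82.376

82.376


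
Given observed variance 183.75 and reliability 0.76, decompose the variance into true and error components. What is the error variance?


var_true = rxx * var_obs = 0.76 * 183.75 = 139.65
var_error = var_obs - var_true
var_error = 183.75 - 139.65
var_error = 44.1

44.1


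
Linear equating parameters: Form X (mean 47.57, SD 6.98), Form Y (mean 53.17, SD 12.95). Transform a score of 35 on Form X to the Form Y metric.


slope = SD_Y / SD_X = 12.95 / 6.98 ~ 1.8553
intercept = mean_Y - slope * mean_X = 53.17 - (12.95 / 6.98) * 47.57 ~ -35.0867
Y = slope * X + intercept. To avoid rounding drift from the rounded slope/intercept, evaluate the equivalent form Y = mean_Y + SD_Y * (X - mean_X) / SD_X at full precision:
Y = 53.17 + 12.95 * (35 - 47.57) / 6.98
Y = 53.17 - 12.95 * 12.57 / 6.98
Y = 53.17 - 162.7815 / 6.98
Y = 53.17 - 23.3211
Y = 29.8489

29.8489


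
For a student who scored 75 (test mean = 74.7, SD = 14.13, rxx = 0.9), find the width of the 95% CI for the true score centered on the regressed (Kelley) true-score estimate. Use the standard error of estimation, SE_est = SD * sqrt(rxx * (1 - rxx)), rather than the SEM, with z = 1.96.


True score estimate = 0.9*75 + 0.1*74.7 = 74.97
SE_est = SD * sqrt(rxx * (1 - rxx)) = 14.13 * sqrt(0.9 * 0.1) = 14.13 * sqrt(0.09) = 4.239
CI = T_est +/- z * SE_est, so width = 2 * z * SE_est = 2 * 1.96 * 4.239
Width = 16.6169

16.6169


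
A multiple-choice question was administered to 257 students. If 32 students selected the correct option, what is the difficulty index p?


Item difficulty p = number correct / total examinees
p = 32 / 257
p = 0.1245

0.1245


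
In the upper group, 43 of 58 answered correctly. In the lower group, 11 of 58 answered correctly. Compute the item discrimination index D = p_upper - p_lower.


p_upper = 43/58 = 0.7414
p_lower = 11/58 = 0.1897
D = 0.7414 - 0.1897 = 0.5517

0.5517


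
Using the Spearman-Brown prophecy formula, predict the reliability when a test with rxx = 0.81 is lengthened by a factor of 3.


r_new = (n * rxx) / (1 + (n-1) * rxx)
r_new = (3 * 0.81) / (1 + 2 * 0.81)
r_new = 2.43 / 2.62
r_new = 0.9275

0.9275


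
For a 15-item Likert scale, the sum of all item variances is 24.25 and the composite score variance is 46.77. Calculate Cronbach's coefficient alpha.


alpha = (k/(k-1)) * (1 - sum(si^2)/s_total^2)
= (15/14) * (1 - 24.25/46.77)
alpha = 0.5159

0.5159


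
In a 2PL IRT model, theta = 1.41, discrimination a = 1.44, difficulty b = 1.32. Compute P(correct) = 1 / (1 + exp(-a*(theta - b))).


a*(theta - b) = 1.44 * (1.41 - 1.32) = 0.1296
exp(-0.1296) = 0.8784
P = 1 / (1 + 0.8784)
P = 0.5324

0.5324


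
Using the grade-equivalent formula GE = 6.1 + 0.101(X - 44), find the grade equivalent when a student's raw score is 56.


raw - median = 56 - 44 = 12
slope * diff = 0.101 * 12 = 1.212
GE = 6.1 + 1.212
GE = 7.312

7.312


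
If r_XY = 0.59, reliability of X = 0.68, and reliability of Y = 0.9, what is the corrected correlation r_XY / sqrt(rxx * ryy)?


r_corrected = rxy / sqrt(rxx * ryy)
= 0.59 / sqrt(0.68 * 0.9)
= 0.59 / sqrt(0.612)
= 0.59 / 0.782304
r_corrected = 0.7542

0.7542


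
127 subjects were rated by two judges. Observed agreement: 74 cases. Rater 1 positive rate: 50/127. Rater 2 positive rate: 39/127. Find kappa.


P_o = 74/127 = 0.582677
P_e = (50*39 + 77*88) / 16129 = 0.541013
kappa = (P_o - P_e) / (1 - P_e)
kappa = (0.582677 - 0.541013) / (1 - 0.541013)
kappa = 0.0908

0.0908


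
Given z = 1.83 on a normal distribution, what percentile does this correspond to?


CDF(z) = 0.5 * (1 + erf(z/sqrt(2)))
erf(1.294) = 0.9328
CDF = 0.9664
Percentile rank = 0.9664 * 100 = 96.64

96.64


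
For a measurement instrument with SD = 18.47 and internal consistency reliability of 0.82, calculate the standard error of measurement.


SEM = SD * sqrt(1 - rxx)
SEM = 18.47 * sqrt(1 - 0.82)
SEM = 18.47 * sqrt(0.18) = 18.47 * 0.424264
SEM = 7.8362

7.8362


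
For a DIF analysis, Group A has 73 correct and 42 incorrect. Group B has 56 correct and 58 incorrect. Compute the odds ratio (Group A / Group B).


Odds_A = 73/42 = 1.7381
Odds_B = 56/58 = 0.9655
OR = Odds_A / Odds_B = 1.7381 / 0.9655
Exactly, OR = (73 * 58) / (42 * 56) = 4234 / 2352
OR = 1.8002

1.8002


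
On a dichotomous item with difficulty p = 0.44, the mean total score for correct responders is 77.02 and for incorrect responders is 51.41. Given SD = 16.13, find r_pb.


q = 1 - p = 0.56
rpb = ((M1 - M0) / SD) * sqrt(p * q)
rpb = ((77.02 - 51.41) / 16.13) * sqrt(0.44 * 0.56)
rpb = 0.7881

0.7881


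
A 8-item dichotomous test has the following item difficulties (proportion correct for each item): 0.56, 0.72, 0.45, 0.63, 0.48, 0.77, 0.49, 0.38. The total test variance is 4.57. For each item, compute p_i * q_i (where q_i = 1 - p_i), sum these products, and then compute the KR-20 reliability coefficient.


For each item, compute p_i * q_i:
  Item 1: 0.56 * 0.44 = 0.2464
  Item 2: 0.72 * 0.28 = 0.2016
  Item 3: 0.45 * 0.55 = 0.2475
  Item 4: 0.63 * 0.37 = 0.2331
  Item 5: 0.48 * 0.52 = 0.2496
  Item 6: 0.77 * 0.23 = 0.1771
  Item 7: 0.49 * 0.51 = 0.2499
  Item 8: 0.38 * 0.62 = 0.2356
Sum(p_i * q_i) = 0.2464 + 0.2016 + 0.2475 + 0.2331 + 0.2496 + 0.1771 + 0.2499 + 0.2356 = 1.8408
KR-20 = (k/(k-1)) * (1 - Sum(p_i*q_i) / Var_total)
= (8/7) * (1 - 1.8408/4.57)
= 1.1429 * 0.5972
KR-20 = 0.6825

0.6825


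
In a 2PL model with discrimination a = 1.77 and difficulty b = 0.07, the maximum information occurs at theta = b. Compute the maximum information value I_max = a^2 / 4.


For 2PL, max info at theta = b = 0.07
I_max = a^2 / 4 = 1.77^2 / 4
= 3.1329 / 4
I_max = 0.7832

0.7832


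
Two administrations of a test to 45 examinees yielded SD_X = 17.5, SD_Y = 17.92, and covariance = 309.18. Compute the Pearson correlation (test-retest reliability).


r = cov(X,Y) / (SD_X * SD_Y)
r = 309.18 / (17.5 * 17.92)
r = 309.18 / 313.6
r = 0.9859

0.9859


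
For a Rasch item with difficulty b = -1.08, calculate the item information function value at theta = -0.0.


P = 1/(1+exp(-(-0.0--1.08))) = 0.7465
I = P*(1-P) = 0.7465 * 0.2535
I = 0.1892

0.1892


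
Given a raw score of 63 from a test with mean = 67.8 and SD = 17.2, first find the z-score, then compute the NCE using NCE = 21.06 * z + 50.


z = (X - mean) / SD = (63 - 67.8) / 17.2
z = -4.8 / 17.2
z = -0.2791
NCE = NCE = 21.06z + 50
Carry z at full precision (z = -4.8 / 17.2) into the conversion:
NCE = 21.06 * (-4.8 / 17.2) + 50 = -101.088 / 17.2 + 50
NCE = -5.8772 + 50
NCE = 44.1228

44.1228


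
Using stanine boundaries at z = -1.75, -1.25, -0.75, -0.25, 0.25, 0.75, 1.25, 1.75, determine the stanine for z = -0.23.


Stanine boundaries: [-1.75, -1.25, -0.75, -0.25, 0.25, 0.75, 1.25, 1.75]
z = -0.23
Check each boundary:
  z >= -1.75 -> could be stanine 2
  z >= -1.25 -> could be stanine 3
  z >= -0.75 -> could be stanine 4
  z >= -0.25 -> could be stanine 5
  z < 0.25
  z < 0.75
  z < 1.25
  z < 1.75
Highest qualifying boundary gives stanine = 5

5


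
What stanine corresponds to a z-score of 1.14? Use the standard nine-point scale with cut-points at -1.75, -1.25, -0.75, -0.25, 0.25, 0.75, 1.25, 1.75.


Stanine boundaries: [-1.75, -1.25, -0.75, -0.25, 0.25, 0.75, 1.25, 1.75]
z = 1.14
Check each boundary:
  z >= -1.75 -> could be stanine 2
  z >= -1.25 -> could be stanine 3
  z >= -0.75 -> could be stanine 4
  z >= -0.25 -> could be stanine 5
  z >= 0.25 -> could be stanine 6
  z >= 0.75 -> could be stanine 7
  z < 1.25
  z < 1.75
Highest qualifying boundary gives stanine = 7

7


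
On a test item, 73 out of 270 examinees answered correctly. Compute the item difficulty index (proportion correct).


Item difficulty p = number correct / total examinees
p = 73 / 270
p = 0.2704

0.2704


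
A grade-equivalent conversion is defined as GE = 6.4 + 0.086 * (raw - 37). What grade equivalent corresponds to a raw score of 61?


raw - median = 61 - 37 = 24
slope * diff = 0.086 * 24 = 2.064
GE = 6.4 + 2.064
GE = 8.464

8.464


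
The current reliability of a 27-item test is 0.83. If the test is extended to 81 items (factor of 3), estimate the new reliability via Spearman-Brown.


r_new = (n * rxx) / (1 + (n-1) * rxx)
r_new = (3 * 0.83) / (1 + 2 * 0.83)
r_new = 2.49 / 2.66
r_new = 0.9361

0.9361


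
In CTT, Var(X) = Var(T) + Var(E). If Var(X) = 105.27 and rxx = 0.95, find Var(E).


var_true = rxx * var_obs = 0.95 * 105.27 = 100.0065
var_error = var_obs - var_true
var_error = 105.27 - 100.0065
var_error = 5.2635

5.2635


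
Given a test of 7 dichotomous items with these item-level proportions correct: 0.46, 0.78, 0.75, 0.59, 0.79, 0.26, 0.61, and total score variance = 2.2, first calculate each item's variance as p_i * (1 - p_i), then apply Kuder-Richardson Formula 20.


For each item, compute p_i * q_i:
  Item 1: 0.46 * 0.54 = 0.2484
  Item 2: 0.78 * 0.22 = 0.1716
  Item 3: 0.75 * 0.25 = 0.1875
  Item 4: 0.59 * 0.41 = 0.2419
  Item 5: 0.79 * 0.21 = 0.1659
  Item 6: 0.26 * 0.74 = 0.1924
  Item 7: 0.61 * 0.39 = 0.2379
Sum(p_i * q_i) = 0.2484 + 0.1716 + 0.1875 + 0.2419 + 0.1659 + 0.1924 + 0.2379 = 1.4456
KR-20 = (k/(k-1)) * (1 - Sum(p_i*q_i) / Var_total)
= (7/6) * (1 - 1.4456/2.2)
= 1.1667 * 0.3429
KR-20 = 0.4001

0.4001


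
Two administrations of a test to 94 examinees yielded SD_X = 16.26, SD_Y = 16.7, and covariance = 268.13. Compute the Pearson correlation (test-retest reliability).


r = cov(X,Y) / (SD_X * SD_Y)
r = 268.13 / (16.26 * 16.7)
r = 268.13 / 271.542
r = 0.9874

0.9874


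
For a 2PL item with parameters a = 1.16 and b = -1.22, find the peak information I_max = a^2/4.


For 2PL, max info at theta = b = -1.22
I_max = a^2 / 4 = 1.16^2 / 4
= 1.3456 / 4
I_max = 0.3364

0.3364


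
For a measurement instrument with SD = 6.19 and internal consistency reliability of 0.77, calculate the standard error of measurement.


SEM = SD * sqrt(1 - rxx)
SEM = 6.19 * sqrt(1 - 0.77)
SEM = 6.19 * sqrt(0.23) = 6.19 * 0.479583
SEM = 2.9686

2.9686


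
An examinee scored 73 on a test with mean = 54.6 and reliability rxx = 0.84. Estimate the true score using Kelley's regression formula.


T_est = rxx * X + (1 - rxx) * mean
T_est = 0.84 * 73 + 0.16 * 54.6
T_est = 61.32 + 8.736
T_est = 70.056

70.056


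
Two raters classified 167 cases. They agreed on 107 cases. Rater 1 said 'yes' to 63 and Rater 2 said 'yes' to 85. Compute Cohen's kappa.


P_o = 107/167 = 0.640719
P_e = (63*85 + 104*82) / 27889 = 0.497795
kappa = (P_o - P_e) / (1 - P_e)
kappa = (0.640719 - 0.497795) / (1 - 0.497795)
kappa = 0.2846

0.2846


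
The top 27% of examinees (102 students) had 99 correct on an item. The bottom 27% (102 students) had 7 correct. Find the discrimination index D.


p_upper = 99/102 = 0.9706
p_lower = 7/102 = 0.0686
D = 0.9706 - 0.0686 = 0.902

0.902


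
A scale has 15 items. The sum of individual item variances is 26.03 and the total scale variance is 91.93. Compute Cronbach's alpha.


alpha = (k/(k-1)) * (1 - sum(si^2)/s_total^2)
= (15/14) * (1 - 26.03/91.93)
alpha = 0.7681

0.7681


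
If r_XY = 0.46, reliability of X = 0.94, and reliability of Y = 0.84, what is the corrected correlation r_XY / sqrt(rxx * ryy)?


r_corrected = rxy / sqrt(rxx * ryy)
= 0.46 / sqrt(0.94 * 0.84)
= 0.46 / sqrt(0.7896)
= 0.46 / 0.888594
r_corrected = 0.5177

0.5177


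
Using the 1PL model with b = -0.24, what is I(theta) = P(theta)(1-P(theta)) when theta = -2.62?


P = 1/(1+exp(-(-2.62--0.24))) = 0.0847
I = P*(1-P) = 0.0847 * 0.9153
I = 0.0775

0.0775


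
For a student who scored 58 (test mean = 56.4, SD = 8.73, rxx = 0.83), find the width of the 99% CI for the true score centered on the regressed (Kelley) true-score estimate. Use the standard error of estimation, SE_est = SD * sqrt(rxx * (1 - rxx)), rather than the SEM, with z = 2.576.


True score estimate = 0.83*58 + 0.17*56.4 = 57.728
SE_est = SD * sqrt(rxx * (1 - rxx)) = 8.73 * sqrt(0.83 * 0.17) = 8.73 * sqrt(0.1411) = 3.279274
CI = T_est +/- z * SE_est, so width = 2 * z * SE_est = 2 * 2.576 * 3.279274
Width = 16.8948

16.8948


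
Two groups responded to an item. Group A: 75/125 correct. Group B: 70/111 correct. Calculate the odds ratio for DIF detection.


Odds_A = 75/50 = 1.5
Odds_B = 70/41 = 1.7073
OR = Odds_A / Odds_B = 1.5 / 1.7073
Exactly, OR = (75 * 41) / (50 * 70) = 3075 / 3500
OR = 0.8786

0.8786


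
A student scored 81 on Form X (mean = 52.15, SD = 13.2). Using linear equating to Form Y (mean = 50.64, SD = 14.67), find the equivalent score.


slope = SD_Y / SD_X = 14.67 / 13.2 ~ 1.1114
intercept = mean_Y - slope * mean_X = 50.64 - (14.67 / 13.2) * 52.15 ~ -7.3176
Y = slope * X + intercept. To avoid rounding drift from the rounded slope/intercept, evaluate the equivalent form Y = mean_Y + SD_Y * (X - mean_X) / SD_X at full precision:
Y = 50.64 + 14.67 * (81 - 52.15) / 13.2
Y = 50.64 + 14.67 * 28.85 / 13.2
Y = 50.64 + 423.2295 / 13.2
Y = 50.64 + 32.0628
Y = 82.7028

82.7028


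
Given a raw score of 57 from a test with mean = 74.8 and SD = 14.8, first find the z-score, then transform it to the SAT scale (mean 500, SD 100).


z = (X - mean) / SD = (57 - 74.8) / 14.8
z = -17.8 / 14.8
z = -1.2027
SAT-scale = SAT = 500 + 100z
Carry z at full precision (z = -17.8 / 14.8) into the conversion:
SAT-scale = 500 + 100 * (-17.8 / 14.8) = 500 + -1780 / 14.8
SAT-scale = 500 + -120.2703
SAT-scale = 379.7297

379.7297


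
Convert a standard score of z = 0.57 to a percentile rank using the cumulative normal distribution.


CDF(z) = 0.5 * (1 + erf(z/sqrt(2)))
erf(0.4031) = 0.4313
CDF = 0.7157
Percentile rank = 0.7157 * 100 = 71.57

71.57


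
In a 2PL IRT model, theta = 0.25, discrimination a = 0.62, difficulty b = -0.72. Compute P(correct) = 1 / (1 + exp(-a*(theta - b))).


a*(theta - b) = 0.62 * (0.25 - -0.72) = 0.6014
exp(-0.6014) = 0.548
P = 1 / (1 + 0.548)
P = 0.646

0.646


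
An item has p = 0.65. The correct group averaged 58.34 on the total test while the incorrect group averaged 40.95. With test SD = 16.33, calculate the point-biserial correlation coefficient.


q = 1 - p = 0.35
rpb = ((M1 - M0) / SD) * sqrt(p * q)
rpb = ((58.34 - 40.95) / 16.33) * sqrt(0.65 * 0.35)
rpb = 0.5079

0.5079


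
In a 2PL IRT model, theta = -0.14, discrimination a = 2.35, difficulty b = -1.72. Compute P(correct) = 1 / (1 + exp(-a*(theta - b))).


a*(theta - b) = 2.35 * (-0.14 - -1.72) = 3.713
exp(-3.713) = 0.0244
P = 1 / (1 + 0.0244)
P = 0.9762

0.9762


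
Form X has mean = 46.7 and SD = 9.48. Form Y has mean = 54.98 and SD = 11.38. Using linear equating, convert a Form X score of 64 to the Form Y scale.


slope = SD_Y / SD_X = 11.38 / 9.48 ~ 1.2004
intercept = mean_Y - slope * mean_X = 54.98 - (11.38 / 9.48) * 46.7 ~ -1.0797
Y = slope * X + intercept. To avoid rounding drift from the rounded slope/intercept, evaluate the equivalent form Y = mean_Y + SD_Y * (X - mean_X) / SD_X at full precision:
Y = 54.98 + 11.38 * (64 - 46.7) / 9.48
Y = 54.98 + 11.38 * 17.3 / 9.48
Y = 54.98 + 196.874 / 9.48
Y = 54.98 + 20.7673
Y = 75.7473

75.7473


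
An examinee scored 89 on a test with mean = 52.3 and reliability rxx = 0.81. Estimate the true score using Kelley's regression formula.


T_est = rxx * X + (1 - rxx) * mean
T_est = 0.81 * 89 + 0.19 * 52.3
T_est = 72.09 + 9.937
T_est = 82.027

82.027


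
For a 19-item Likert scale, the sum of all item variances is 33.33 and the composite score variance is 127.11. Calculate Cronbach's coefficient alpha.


alpha = (k/(k-1)) * (1 - sum(si^2)/s_total^2)
= (19/18) * (1 - 33.33/127.11)
alpha = 0.7788

0.7788


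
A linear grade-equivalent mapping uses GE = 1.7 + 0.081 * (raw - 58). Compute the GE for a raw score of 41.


raw - median = 41 - 58 = -17
slope * diff = 0.081 * -17 = -1.377
GE = 1.7 + -1.377
GE = 0.323

0.323


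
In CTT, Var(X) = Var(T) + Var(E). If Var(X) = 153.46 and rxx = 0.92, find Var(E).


var_true = rxx * var_obs = 0.92 * 153.46 = 141.1832
var_error = var_obs - var_true
var_error = 153.46 - 141.1832
var_error = 12.2768

12.2768


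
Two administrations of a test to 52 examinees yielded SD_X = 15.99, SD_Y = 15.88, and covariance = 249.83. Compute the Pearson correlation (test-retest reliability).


r = cov(X,Y) / (SD_X * SD_Y)
r = 249.83 / (15.99 * 15.88)
r = 249.83 / 253.9212
r = 0.9839

0.9839


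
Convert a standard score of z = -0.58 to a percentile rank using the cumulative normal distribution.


CDF(z) = 0.5 * (1 + erf(z/sqrt(2)))
erf(-0.4101) = -0.4381
CDF = 0.281
Percentile rank = 0.281 * 100 = 28.1

28.1


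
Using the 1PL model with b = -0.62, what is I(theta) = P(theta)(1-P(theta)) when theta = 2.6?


P = 1/(1+exp(-(2.6--0.62))) = 0.9616
I = P*(1-P) = 0.9616 * 0.0384
I = 0.0369

0.0369


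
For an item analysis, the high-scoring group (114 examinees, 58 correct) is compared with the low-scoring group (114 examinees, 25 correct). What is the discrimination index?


p_upper = 58/114 = 0.5088
p_lower = 25/114 = 0.2193
D = 0.5088 - 0.2193 = 0.2895

0.2895


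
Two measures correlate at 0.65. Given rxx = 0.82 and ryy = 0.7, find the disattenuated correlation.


r_corrected = rxy / sqrt(rxx * ryy)
= 0.65 / sqrt(0.82 * 0.7)
= 0.65 / sqrt(0.574)
= 0.65 / 0.757628
r_corrected = 0.8579

0.8579


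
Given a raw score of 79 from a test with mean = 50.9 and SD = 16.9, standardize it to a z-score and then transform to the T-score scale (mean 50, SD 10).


z = (X - mean) / SD = (79 - 50.9) / 16.9
z = 28.1 / 16.9
z = 1.6627
T-score = T = 50 + 10z
Carry z at full precision (z = 28.1 / 16.9) into the conversion:
T-score = 50 + 10 * (28.1 / 16.9) = 50 + 281 / 16.9
T-score = 50 + 16.6272
T-score = 66.6272

66.6272


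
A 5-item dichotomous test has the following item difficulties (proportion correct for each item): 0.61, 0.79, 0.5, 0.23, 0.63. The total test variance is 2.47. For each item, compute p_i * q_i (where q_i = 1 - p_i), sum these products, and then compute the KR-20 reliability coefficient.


For each item, compute p_i * q_i:
  Item 1: 0.61 * 0.39 = 0.2379
  Item 2: 0.79 * 0.21 = 0.1659
  Item 3: 0.5 * 0.5 = 0.25
  Item 4: 0.23 * 0.77 = 0.1771
  Item 5: 0.63 * 0.37 = 0.2331
Sum(p_i * q_i) = 0.2379 + 0.1659 + 0.25 + 0.1771 + 0.2331 = 1.064
KR-20 = (k/(k-1)) * (1 - Sum(p_i*q_i) / Var_total)
= (5/4) * (1 - 1.064/2.47)
= 1.25 * 0.5692
KR-20 = 0.7115

0.7115


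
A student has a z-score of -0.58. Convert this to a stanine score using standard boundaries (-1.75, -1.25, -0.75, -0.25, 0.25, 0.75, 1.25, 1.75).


Stanine boundaries: [-1.75, -1.25, -0.75, -0.25, 0.25, 0.75, 1.25, 1.75]
z = -0.58
Check each boundary:
  z >= -1.75 -> could be stanine 2
  z >= -1.25 -> could be stanine 3
  z >= -0.75 -> could be stanine 4
  z < -0.25
  z < 0.25
  z < 0.75
  z < 1.25
  z < 1.75
Highest qualifying boundary gives stanine = 4

4


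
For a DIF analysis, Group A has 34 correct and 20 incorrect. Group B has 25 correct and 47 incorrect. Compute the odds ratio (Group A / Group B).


Odds_A = 34/20 = 1.7
Odds_B = 25/47 = 0.5319
OR = Odds_A / Odds_B = 1.7 / 0.5319
Exactly, OR = (34 * 47) / (20 * 25) = 1598 / 500
OR = 3.196

3.196


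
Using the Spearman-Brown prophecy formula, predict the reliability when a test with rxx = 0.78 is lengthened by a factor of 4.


r_new = (n * rxx) / (1 + (n-1) * rxx)
r_new = (4 * 0.78) / (1 + 3 * 0.78)
r_new = 3.12 / 3.34
r_new = 0.9341

0.9341


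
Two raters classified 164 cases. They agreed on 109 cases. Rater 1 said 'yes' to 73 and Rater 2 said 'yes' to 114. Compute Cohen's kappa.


P_o = 109/164 = 0.664634
P_e = (73*114 + 91*50) / 26896 = 0.478584
kappa = (P_o - P_e) / (1 - P_e)
kappa = (0.664634 - 0.478584) / (1 - 0.478584)
kappa = 0.3568

0.3568


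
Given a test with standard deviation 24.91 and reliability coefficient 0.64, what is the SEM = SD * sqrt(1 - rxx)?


SEM = SD * sqrt(1 - rxx)
SEM = 24.91 * sqrt(1 - 0.64)
SEM = 24.91 * sqrt(0.36) = 24.91 * 0.6
SEM = 14.946

14.946


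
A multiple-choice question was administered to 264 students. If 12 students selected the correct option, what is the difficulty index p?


Item difficulty p = number correct / total examinees
p = 12 / 264
p = 0.0455

0.0455


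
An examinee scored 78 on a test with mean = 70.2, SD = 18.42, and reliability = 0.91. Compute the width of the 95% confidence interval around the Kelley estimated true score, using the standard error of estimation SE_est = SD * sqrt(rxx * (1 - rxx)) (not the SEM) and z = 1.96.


True score estimate = 0.91*78 + 0.09*70.2 = 77.298
SE_est = SD * sqrt(rxx * (1 - rxx)) = 18.42 * sqrt(0.91 * 0.09) = 18.42 * sqrt(0.0819) = 5.271468
CI = T_est +/- z * SE_est, so width = 2 * z * SE_est = 2 * 1.96 * 5.271468
Width = 20.6642

20.6642


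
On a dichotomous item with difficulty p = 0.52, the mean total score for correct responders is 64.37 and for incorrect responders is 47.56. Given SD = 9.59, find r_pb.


q = 1 - p = 0.48
rpb = ((M1 - M0) / SD) * sqrt(p * q)
rpb = ((64.37 - 47.56) / 9.59) * sqrt(0.52 * 0.48)
rpb = 0.8757

0.8757


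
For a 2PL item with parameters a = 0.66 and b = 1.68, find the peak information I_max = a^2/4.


For 2PL, max info at theta = b = 1.68
I_max = a^2 / 4 = 0.66^2 / 4
= 0.4356 / 4
I_max = 0.1089

0.1089


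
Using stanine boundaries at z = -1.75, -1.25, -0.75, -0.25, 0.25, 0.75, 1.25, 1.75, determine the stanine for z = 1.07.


Stanine boundaries: [-1.75, -1.25, -0.75, -0.25, 0.25, 0.75, 1.25, 1.75]
z = 1.07
Check each boundary:
  z >= -1.75 -> could be stanine 2
  z >= -1.25 -> could be stanine 3
  z >= -0.75 -> could be stanine 4
  z >= -0.25 -> could be stanine 5
  z >= 0.25 -> could be stanine 6
  z >= 0.75 -> could be stanine 7
  z < 1.25
  z < 1.75
Highest qualifying boundary gives stanine = 7

7


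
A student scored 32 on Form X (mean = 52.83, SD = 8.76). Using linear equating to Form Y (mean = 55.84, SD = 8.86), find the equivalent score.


slope = SD_Y / SD_X = 8.86 / 8.76 ~ 1.0114
intercept = mean_Y - slope * mean_X = 55.84 - (8.86 / 8.76) * 52.83 ~ 2.4069
Y = slope * X + intercept. To avoid rounding drift from the rounded slope/intercept, evaluate the equivalent form Y = mean_Y + SD_Y * (X - mean_X) / SD_X at full precision:
Y = 55.84 + 8.86 * (32 - 52.83) / 8.76
Y = 55.84 - 8.86 * 20.83 / 8.76
Y = 55.84 - 184.5538 / 8.76
Y = 55.84 - 21.0678
Y = 34.7722

34.7722


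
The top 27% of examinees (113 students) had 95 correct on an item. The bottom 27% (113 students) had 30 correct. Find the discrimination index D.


p_upper = 95/113 = 0.8407
p_lower = 30/113 = 0.2655
D = 0.8407 - 0.2655 = 0.5752

0.5752


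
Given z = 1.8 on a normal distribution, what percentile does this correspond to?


CDF(z) = 0.5 * (1 + erf(z/sqrt(2)))
erf(1.2728) = 0.9281
CDF = 0.9641
Percentile rank = 0.9641 * 100 = 96.41

96.41


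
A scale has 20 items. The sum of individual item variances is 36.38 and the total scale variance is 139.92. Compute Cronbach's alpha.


alpha = (k/(k-1)) * (1 - sum(si^2)/s_total^2)
= (20/19) * (1 - 36.38/139.92)
alpha = 0.7789

0.7789


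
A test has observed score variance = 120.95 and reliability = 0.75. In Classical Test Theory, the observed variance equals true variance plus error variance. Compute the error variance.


var_true = rxx * var_obs = 0.75 * 120.95 = 90.7125
var_error = var_obs - var_true
var_error = 120.95 - 90.7125
var_error = 30.2375

30.2375


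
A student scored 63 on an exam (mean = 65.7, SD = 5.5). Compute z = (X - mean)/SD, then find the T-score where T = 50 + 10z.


z = (X - mean) / SD = (63 - 65.7) / 5.5
z = -2.7 / 5.5
z = -0.4909
T-score = T = 50 + 10z
Carry z at full precision (z = -2.7 / 5.5) into the conversion:
T-score = 50 + 10 * (-2.7 / 5.5) = 50 + -27 / 5.5
T-score = 50 + -4.9091
T-score = 45.0909

45.0909


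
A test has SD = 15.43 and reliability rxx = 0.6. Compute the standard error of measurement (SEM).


SEM = SD * sqrt(1 - rxx)
SEM = 15.43 * sqrt(1 - 0.6)
SEM = 15.43 * sqrt(0.4) = 15.43 * 0.632456
SEM = 9.7588

9.7588


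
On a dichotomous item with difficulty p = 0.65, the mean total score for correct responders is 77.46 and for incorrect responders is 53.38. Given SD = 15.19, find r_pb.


q = 1 - p = 0.35
rpb = ((M1 - M0) / SD) * sqrt(p * q)
rpb = ((77.46 - 53.38) / 15.19) * sqrt(0.65 * 0.35)
rpb = 0.7561

0.7561


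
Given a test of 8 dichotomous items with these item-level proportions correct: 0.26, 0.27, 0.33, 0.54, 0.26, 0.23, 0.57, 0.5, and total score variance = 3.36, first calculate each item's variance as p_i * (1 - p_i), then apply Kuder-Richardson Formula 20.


For each item, compute p_i * q_i:
  Item 1: 0.26 * 0.74 = 0.1924
  Item 2: 0.27 * 0.73 = 0.1971
  Item 3: 0.33 * 0.67 = 0.2211
  Item 4: 0.54 * 0.46 = 0.2484
  Item 5: 0.26 * 0.74 = 0.1924
  Item 6: 0.23 * 0.77 = 0.1771
  Item 7: 0.57 * 0.43 = 0.2451
  Item 8: 0.5 * 0.5 = 0.25
Sum(p_i * q_i) = 0.1924 + 0.1971 + 0.2211 + 0.2484 + 0.1924 + 0.1771 + 0.2451 + 0.25 = 1.7236
KR-20 = (k/(k-1)) * (1 - Sum(p_i*q_i) / Var_total)
= (8/7) * (1 - 1.7236/3.36)
= 1.1429 * 0.487
KR-20 = 0.5566

0.5566


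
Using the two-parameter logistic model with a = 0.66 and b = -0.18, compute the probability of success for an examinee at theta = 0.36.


a*(theta - b) = 0.66 * (0.36 - -0.18) = 0.3564
exp(-0.3564) = 0.7002
P = 1 / (1 + 0.7002)
P = 0.5882

0.5882


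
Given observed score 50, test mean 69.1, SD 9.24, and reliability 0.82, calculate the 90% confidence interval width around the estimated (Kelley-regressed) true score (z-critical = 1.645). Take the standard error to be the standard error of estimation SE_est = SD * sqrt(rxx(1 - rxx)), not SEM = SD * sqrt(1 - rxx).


True score estimate = 0.82*50 + 0.18*69.1 = 53.438
SE_est = SD * sqrt(rxx * (1 - rxx)) = 9.24 * sqrt(0.82 * 0.18) = 9.24 * sqrt(0.1476) = 3.549892
CI = T_est +/- z * SE_est, so width = 2 * z * SE_est = 2 * 1.645 * 3.549892
Width = 11.6791

11.6791


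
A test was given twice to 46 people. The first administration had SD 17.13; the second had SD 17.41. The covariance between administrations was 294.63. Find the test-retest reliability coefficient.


r = cov(X,Y) / (SD_X * SD_Y)
r = 294.63 / (17.13 * 17.41)
r = 294.63 / 298.2333
r = 0.9879

0.9879


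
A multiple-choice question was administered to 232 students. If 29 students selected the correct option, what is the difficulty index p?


Item difficulty p = number correct / total examinees
p = 29 / 232
p = 0.125

0.125


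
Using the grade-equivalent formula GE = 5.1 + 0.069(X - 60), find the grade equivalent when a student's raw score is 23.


raw - median = 23 - 60 = -37
slope * diff = 0.069 * -37 = -2.553
GE = 5.1 + -2.553
GE = 2.547

2.547


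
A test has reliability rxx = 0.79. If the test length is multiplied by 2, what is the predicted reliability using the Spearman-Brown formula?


r_new = (n * rxx) / (1 + (n-1) * rxx)
r_new = (2 * 0.79) / (1 + 1 * 0.79)
r_new = 1.58 / 1.79
r_new = 0.8827

0.8827


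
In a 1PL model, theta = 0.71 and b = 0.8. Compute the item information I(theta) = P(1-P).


P = 1/(1+exp(-(0.71-0.8))) = 0.4775
I = P*(1-P) = 0.4775 * 0.5225
I = 0.2495

0.2495


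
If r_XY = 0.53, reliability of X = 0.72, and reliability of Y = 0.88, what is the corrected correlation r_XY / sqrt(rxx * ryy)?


r_corrected = rxy / sqrt(rxx * ryy)
= 0.53 / sqrt(0.72 * 0.88)
= 0.53 / sqrt(0.6336)
= 0.53 / 0.79599
r_corrected = 0.6658

0.6658


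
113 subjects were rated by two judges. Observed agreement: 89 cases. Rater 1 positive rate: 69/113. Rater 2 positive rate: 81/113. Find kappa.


P_o = 89/113 = 0.787611
P_e = (69*81 + 44*32) / 12769 = 0.547968
kappa = (P_o - P_e) / (1 - P_e)
kappa = (0.787611 - 0.547968) / (1 - 0.547968)
kappa = 0.5301

0.5301


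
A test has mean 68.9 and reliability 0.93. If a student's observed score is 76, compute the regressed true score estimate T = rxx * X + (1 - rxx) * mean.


T_est = rxx * X + (1 - rxx) * mean
T_est = 0.93 * 76 + 0.07 * 68.9
T_est = 70.68 + 4.823
T_est = 75.503

75.503


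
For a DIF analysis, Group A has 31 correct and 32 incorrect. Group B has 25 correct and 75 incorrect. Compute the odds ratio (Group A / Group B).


Odds_A = 31/32 = 0.9688
Odds_B = 25/75 = 0.3333
OR = Odds_A / Odds_B = 0.9688 / 0.3333
Exactly, OR = (31 * 75) / (32 * 25) = 2325 / 800
OR = 2.9062

2.9062


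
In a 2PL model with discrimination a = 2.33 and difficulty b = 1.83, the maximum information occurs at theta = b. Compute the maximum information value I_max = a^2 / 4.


For 2PL, max info at theta = b = 1.83
I_max = a^2 / 4 = 2.33^2 / 4
= 5.4289 / 4
I_max = 1.3572

1.3572


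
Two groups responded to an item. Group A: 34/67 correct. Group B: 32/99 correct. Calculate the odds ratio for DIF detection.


Odds_A = 34/33 = 1.0303
Odds_B = 32/67 = 0.4776
OR = Odds_A / Odds_B = 1.0303 / 0.4776
Exactly, OR = (34 * 67) / (33 * 32) = 2278 / 1056
OR = 2.1572

2.1572


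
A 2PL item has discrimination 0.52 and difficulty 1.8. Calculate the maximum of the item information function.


For 2PL, max info at theta = b = 1.8
I_max = a^2 / 4 = 0.52^2 / 4
= 0.2704 / 4
I_max = 0.0676

0.0676


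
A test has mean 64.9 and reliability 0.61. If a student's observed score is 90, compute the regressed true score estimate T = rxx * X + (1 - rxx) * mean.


T_est = rxx * X + (1 - rxx) * mean
T_est = 0.61 * 90 + 0.39 * 64.9
T_est = 54.9 + 25.311
T_est = 80.211

80.211


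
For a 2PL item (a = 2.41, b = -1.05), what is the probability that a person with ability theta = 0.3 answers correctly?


a*(theta - b) = 2.41 * (0.3 - -1.05) = 3.2535
exp(-3.2535) = 0.0386
P = 1 / (1 + 0.0386)
P = 0.9628

0.9628


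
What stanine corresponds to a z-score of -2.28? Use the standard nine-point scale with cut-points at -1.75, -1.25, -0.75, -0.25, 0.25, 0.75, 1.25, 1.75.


Stanine boundaries: [-1.75, -1.25, -0.75, -0.25, 0.25, 0.75, 1.25, 1.75]
z = -2.28
Check each boundary:
  z < -1.75
  z < -1.25
  z < -0.75
  z < -0.25
  z < 0.25
  z < 0.75
  z < 1.25
  z < 1.75
Highest qualifying boundary gives stanine = 1

1


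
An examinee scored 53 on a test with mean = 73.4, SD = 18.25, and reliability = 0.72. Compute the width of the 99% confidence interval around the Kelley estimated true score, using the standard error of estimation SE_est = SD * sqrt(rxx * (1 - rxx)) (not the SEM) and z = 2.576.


True score estimate = 0.72*53 + 0.28*73.4 = 58.712
SE_est = SD * sqrt(rxx * (1 - rxx)) = 18.25 * sqrt(0.72 * 0.28) = 18.25 * sqrt(0.2016) = 8.19423
CI = T_est +/- z * SE_est, so width = 2 * z * SE_est = 2 * 2.576 * 8.19423
Width = 42.2167

42.2167


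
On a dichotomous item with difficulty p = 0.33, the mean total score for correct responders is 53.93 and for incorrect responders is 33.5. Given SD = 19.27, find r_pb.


q = 1 - p = 0.67
rpb = ((M1 - M0) / SD) * sqrt(p * q)
rpb = ((53.93 - 33.5) / 19.27) * sqrt(0.33 * 0.67)
rpb = 0.4985

0.4985


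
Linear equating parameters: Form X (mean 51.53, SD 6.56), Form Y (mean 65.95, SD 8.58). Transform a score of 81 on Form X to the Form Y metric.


slope = SD_Y / SD_X = 8.58 / 6.56 ~ 1.3079
intercept = mean_Y - slope * mean_X = 65.95 - (8.58 / 6.56) * 51.53 ~ -1.4475
Y = slope * X + intercept. To avoid rounding drift from the rounded slope/intercept, evaluate the equivalent form Y = mean_Y + SD_Y * (X - mean_X) / SD_X at full precision:
Y = 65.95 + 8.58 * (81 - 51.53) / 6.56
Y = 65.95 + 8.58 * 29.47 / 6.56
Y = 65.95 + 252.8526 / 6.56
Y = 65.95 + 38.5446
Y = 104.4946

104.4946


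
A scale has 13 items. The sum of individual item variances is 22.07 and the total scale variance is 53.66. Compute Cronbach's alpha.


alpha = (k/(k-1)) * (1 - sum(si^2)/s_total^2)
= (13/12) * (1 - 22.07/53.66)
alpha = 0.6378

0.6378


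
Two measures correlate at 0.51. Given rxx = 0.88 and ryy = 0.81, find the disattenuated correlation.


r_corrected = rxy / sqrt(rxx * ryy)
= 0.51 / sqrt(0.88 * 0.81)
= 0.51 / sqrt(0.7128)
= 0.51 / 0.844275
r_corrected = 0.6041

0.6041


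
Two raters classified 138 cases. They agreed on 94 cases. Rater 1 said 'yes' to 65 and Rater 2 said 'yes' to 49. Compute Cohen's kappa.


P_o = 94/138 = 0.681159
P_e = (65*49 + 73*89) / 19044 = 0.508402
kappa = (P_o - P_e) / (1 - P_e)
kappa = (0.681159 - 0.508402) / (1 - 0.508402)
kappa = 0.3514

0.3514


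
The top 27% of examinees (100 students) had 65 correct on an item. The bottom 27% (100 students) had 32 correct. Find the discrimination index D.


p_upper = 65/100 = 0.65
p_lower = 32/100 = 0.32
D = 0.65 - 0.32 = 0.33

0.33


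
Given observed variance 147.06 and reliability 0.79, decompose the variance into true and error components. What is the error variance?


var_true = rxx * var_obs = 0.79 * 147.06 = 116.1774
var_error = var_obs - var_true
var_error = 147.06 - 116.1774
var_error = 30.8826

30.8826


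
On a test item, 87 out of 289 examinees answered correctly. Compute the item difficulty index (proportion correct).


Item difficulty p = number correct / total examinees
p = 87 / 289
p = 0.301

0.301


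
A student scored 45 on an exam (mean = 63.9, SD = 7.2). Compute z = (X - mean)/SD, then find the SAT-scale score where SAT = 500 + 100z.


z = (X - mean) / SD = (45 - 63.9) / 7.2
z = -18.9 / 7.2
z = -2.625
SAT-scale = SAT = 500 + 100z
Carry z at full precision (z = -18.9 / 7.2) into the conversion:
SAT-scale = 500 + 100 * (-18.9 / 7.2) = 500 + -1890 / 7.2
SAT-scale = 500 + -262.5
SAT-scale = 237.5

237.5


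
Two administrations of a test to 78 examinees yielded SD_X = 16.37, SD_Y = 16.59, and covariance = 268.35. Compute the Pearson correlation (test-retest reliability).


r = cov(X,Y) / (SD_X * SD_Y)
r = 268.35 / (16.37 * 16.59)
r = 268.35 / 271.5783
r = 0.9881

0.9881


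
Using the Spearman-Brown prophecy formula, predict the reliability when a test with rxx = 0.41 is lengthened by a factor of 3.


r_new = (n * rxx) / (1 + (n-1) * rxx)
r_new = (3 * 0.41) / (1 + 2 * 0.41)
r_new = 1.23 / 1.82
r_new = 0.6758

0.6758


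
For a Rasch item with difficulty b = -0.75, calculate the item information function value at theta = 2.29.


P = 1/(1+exp(-(2.29--0.75))) = 0.9543
I = P*(1-P) = 0.9543 * 0.0457
I = 0.0436

0.0436


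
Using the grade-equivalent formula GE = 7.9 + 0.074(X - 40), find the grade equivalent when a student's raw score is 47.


raw - median = 47 - 40 = 7
slope * diff = 0.074 * 7 = 0.518
GE = 7.9 + 0.518
GE = 8.418

8.418


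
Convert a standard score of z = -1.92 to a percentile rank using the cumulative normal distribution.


CDF(z) = 0.5 * (1 + erf(z/sqrt(2)))
erf(-1.3576) = -0.9451
CDF = 0.0274
Percentile rank = 0.0274 * 100 = 2.74

2.74


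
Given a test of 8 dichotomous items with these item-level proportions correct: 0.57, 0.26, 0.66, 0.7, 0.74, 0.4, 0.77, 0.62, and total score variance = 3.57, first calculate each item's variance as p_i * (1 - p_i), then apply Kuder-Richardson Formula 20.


For each item, compute p_i * q_i:
  Item 1: 0.57 * 0.43 = 0.2451
  Item 2: 0.26 * 0.74 = 0.1924
  Item 3: 0.66 * 0.34 = 0.2244
  Item 4: 0.7 * 0.3 = 0.21
  Item 5: 0.74 * 0.26 = 0.1924
  Item 6: 0.4 * 0.6 = 0.24
  Item 7: 0.77 * 0.23 = 0.1771
  Item 8: 0.62 * 0.38 = 0.2356
Sum(p_i * q_i) = 0.2451 + 0.1924 + 0.2244 + 0.21 + 0.1924 + 0.24 + 0.1771 + 0.2356 = 1.717
KR-20 = (k/(k-1)) * (1 - Sum(p_i*q_i) / Var_total)
= (8/7) * (1 - 1.717/3.57)
= 1.1429 * 0.519
KR-20 = 0.5932

0.5932


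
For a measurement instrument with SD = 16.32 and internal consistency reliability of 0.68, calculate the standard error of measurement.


SEM = SD * sqrt(1 - rxx)
SEM = 16.32 * sqrt(1 - 0.68)
SEM = 16.32 * sqrt(0.32) = 16.32 * 0.565685
SEM = 9.232

9.232


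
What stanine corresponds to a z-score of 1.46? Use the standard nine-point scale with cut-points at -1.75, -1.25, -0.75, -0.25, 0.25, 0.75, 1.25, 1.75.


Stanine boundaries: [-1.75, -1.25, -0.75, -0.25, 0.25, 0.75, 1.25, 1.75]
z = 1.46
Check each boundary:
  z >= -1.75 -> could be stanine 2
  z >= -1.25 -> could be stanine 3
  z >= -0.75 -> could be stanine 4
  z >= -0.25 -> could be stanine 5
  z >= 0.25 -> could be stanine 6
  z >= 0.75 -> could be stanine 7
  z >= 1.25 -> could be stanine 8
  z < 1.75
Highest qualifying boundary gives stanine = 8

8
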